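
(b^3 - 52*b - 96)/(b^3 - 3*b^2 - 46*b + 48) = (b + 2)/(b - 1)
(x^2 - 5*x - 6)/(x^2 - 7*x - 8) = (x - 6)/(x - 8)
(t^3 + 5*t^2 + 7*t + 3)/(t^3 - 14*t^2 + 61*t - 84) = (t^3 + 5*t^2 + 7*t + 3)/(t^3 - 14*t^2 + 61*t - 84)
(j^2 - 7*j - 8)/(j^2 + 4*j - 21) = (j^2 - 7*j - 8)/(j^2 + 4*j - 21)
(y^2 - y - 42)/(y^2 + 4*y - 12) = (y - 7)/(y - 2)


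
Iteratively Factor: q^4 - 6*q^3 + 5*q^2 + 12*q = (q - 4)*(q^3 - 2*q^2 - 3*q) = (q - 4)*(q + 1)*(q^2 - 3*q) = q*(q - 4)*(q + 1)*(q - 3)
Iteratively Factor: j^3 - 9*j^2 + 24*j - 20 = (j - 2)*(j^2 - 7*j + 10) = (j - 2)^2*(j - 5)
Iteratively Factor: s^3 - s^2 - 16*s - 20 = (s + 2)*(s^2 - 3*s - 10) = (s + 2)^2*(s - 5)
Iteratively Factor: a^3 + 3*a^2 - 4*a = (a + 4)*(a^2 - a) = (a - 1)*(a + 4)*(a)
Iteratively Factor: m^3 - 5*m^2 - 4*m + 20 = (m - 2)*(m^2 - 3*m - 10) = (m - 2)*(m + 2)*(m - 5)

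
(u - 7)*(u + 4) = u^2 - 3*u - 28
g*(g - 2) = g^2 - 2*g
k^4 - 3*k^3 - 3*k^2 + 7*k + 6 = (k - 3)*(k - 2)*(k + 1)^2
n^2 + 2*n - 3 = (n - 1)*(n + 3)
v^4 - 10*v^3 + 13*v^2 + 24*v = v*(v - 8)*(v - 3)*(v + 1)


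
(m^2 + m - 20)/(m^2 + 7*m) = (m^2 + m - 20)/(m*(m + 7))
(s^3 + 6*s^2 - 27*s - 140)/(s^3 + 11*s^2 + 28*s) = (s - 5)/s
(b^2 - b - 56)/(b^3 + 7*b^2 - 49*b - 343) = (b - 8)/(b^2 - 49)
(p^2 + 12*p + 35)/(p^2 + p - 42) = (p + 5)/(p - 6)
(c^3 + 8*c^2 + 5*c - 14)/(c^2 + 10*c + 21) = (c^2 + c - 2)/(c + 3)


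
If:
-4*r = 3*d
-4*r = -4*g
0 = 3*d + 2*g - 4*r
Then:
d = 0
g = 0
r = 0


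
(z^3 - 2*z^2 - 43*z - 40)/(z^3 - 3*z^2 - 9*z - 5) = (z^2 - 3*z - 40)/(z^2 - 4*z - 5)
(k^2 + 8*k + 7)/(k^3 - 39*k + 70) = (k + 1)/(k^2 - 7*k + 10)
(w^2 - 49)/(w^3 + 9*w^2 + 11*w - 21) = (w - 7)/(w^2 + 2*w - 3)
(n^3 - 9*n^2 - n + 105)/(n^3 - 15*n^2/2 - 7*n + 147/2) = 2*(n - 5)/(2*n - 7)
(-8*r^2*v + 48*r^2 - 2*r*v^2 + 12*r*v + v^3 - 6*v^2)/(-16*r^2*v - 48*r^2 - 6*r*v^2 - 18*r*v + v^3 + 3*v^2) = (4*r*v - 24*r - v^2 + 6*v)/(8*r*v + 24*r - v^2 - 3*v)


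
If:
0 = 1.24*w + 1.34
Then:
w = -1.08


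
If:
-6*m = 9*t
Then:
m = -3*t/2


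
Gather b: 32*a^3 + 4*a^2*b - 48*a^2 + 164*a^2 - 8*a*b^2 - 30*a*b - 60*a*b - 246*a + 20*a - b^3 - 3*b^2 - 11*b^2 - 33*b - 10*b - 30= 32*a^3 + 116*a^2 - 226*a - b^3 + b^2*(-8*a - 14) + b*(4*a^2 - 90*a - 43) - 30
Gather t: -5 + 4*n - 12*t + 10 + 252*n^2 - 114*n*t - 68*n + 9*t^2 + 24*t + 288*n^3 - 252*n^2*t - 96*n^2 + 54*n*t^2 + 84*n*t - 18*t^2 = 288*n^3 + 156*n^2 - 64*n + t^2*(54*n - 9) + t*(-252*n^2 - 30*n + 12) + 5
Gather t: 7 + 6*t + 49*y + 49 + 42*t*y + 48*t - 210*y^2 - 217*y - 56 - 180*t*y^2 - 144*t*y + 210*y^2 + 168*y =t*(-180*y^2 - 102*y + 54)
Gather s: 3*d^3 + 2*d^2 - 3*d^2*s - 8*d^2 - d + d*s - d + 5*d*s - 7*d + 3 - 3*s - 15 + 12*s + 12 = 3*d^3 - 6*d^2 - 9*d + s*(-3*d^2 + 6*d + 9)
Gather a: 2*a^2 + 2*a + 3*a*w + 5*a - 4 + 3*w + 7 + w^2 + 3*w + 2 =2*a^2 + a*(3*w + 7) + w^2 + 6*w + 5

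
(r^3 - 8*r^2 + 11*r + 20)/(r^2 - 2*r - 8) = (r^2 - 4*r - 5)/(r + 2)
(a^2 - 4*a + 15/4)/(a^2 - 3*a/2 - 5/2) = (a - 3/2)/(a + 1)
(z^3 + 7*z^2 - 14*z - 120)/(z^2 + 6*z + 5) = (z^2 + 2*z - 24)/(z + 1)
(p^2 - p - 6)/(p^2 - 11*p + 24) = (p + 2)/(p - 8)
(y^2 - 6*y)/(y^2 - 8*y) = (y - 6)/(y - 8)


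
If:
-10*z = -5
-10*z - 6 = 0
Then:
No Solution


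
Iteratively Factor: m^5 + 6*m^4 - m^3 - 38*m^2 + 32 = (m - 1)*(m^4 + 7*m^3 + 6*m^2 - 32*m - 32) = (m - 1)*(m + 1)*(m^3 + 6*m^2 - 32) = (m - 1)*(m + 1)*(m + 4)*(m^2 + 2*m - 8) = (m - 1)*(m + 1)*(m + 4)^2*(m - 2)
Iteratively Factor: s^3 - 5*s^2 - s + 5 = (s + 1)*(s^2 - 6*s + 5) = (s - 1)*(s + 1)*(s - 5)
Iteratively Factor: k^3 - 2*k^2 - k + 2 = (k - 2)*(k^2 - 1) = (k - 2)*(k + 1)*(k - 1)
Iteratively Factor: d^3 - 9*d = (d)*(d^2 - 9) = d*(d - 3)*(d + 3)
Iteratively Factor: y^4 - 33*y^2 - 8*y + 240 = (y + 4)*(y^3 - 4*y^2 - 17*y + 60) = (y + 4)^2*(y^2 - 8*y + 15) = (y - 5)*(y + 4)^2*(y - 3)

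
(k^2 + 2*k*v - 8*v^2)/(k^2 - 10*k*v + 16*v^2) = (-k - 4*v)/(-k + 8*v)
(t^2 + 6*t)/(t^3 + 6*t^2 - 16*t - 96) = t/(t^2 - 16)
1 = 1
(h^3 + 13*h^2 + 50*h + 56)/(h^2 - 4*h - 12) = (h^2 + 11*h + 28)/(h - 6)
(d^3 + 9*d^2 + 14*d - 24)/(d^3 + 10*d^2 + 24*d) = (d - 1)/d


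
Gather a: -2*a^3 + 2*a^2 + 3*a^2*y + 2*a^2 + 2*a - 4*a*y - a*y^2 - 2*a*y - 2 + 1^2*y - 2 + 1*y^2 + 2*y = -2*a^3 + a^2*(3*y + 4) + a*(-y^2 - 6*y + 2) + y^2 + 3*y - 4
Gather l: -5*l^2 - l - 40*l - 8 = -5*l^2 - 41*l - 8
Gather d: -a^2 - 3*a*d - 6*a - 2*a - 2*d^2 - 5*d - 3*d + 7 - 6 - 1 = -a^2 - 8*a - 2*d^2 + d*(-3*a - 8)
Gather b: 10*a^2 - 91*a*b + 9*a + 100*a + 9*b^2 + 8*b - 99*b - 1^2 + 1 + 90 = 10*a^2 + 109*a + 9*b^2 + b*(-91*a - 91) + 90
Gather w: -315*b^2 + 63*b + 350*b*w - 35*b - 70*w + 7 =-315*b^2 + 28*b + w*(350*b - 70) + 7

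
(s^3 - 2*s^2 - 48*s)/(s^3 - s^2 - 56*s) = (s + 6)/(s + 7)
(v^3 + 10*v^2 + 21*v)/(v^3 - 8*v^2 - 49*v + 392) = v*(v + 3)/(v^2 - 15*v + 56)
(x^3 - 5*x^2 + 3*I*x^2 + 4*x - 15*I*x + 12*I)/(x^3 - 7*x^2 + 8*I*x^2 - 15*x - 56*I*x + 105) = (x^2 - 5*x + 4)/(x^2 + x*(-7 + 5*I) - 35*I)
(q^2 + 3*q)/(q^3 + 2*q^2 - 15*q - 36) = q/(q^2 - q - 12)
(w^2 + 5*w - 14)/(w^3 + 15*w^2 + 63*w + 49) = (w - 2)/(w^2 + 8*w + 7)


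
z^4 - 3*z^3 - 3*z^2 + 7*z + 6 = (z - 3)*(z - 2)*(z + 1)^2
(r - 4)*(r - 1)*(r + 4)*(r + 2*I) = r^4 - r^3 + 2*I*r^3 - 16*r^2 - 2*I*r^2 + 16*r - 32*I*r + 32*I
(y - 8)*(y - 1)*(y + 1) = y^3 - 8*y^2 - y + 8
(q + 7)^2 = q^2 + 14*q + 49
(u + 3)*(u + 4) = u^2 + 7*u + 12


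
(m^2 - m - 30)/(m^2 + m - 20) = (m - 6)/(m - 4)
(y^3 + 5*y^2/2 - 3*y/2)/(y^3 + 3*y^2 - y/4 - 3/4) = 2*y/(2*y + 1)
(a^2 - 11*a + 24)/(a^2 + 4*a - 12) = (a^2 - 11*a + 24)/(a^2 + 4*a - 12)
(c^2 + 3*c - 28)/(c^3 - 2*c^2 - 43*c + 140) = 1/(c - 5)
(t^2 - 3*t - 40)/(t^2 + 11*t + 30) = (t - 8)/(t + 6)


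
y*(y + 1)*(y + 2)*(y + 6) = y^4 + 9*y^3 + 20*y^2 + 12*y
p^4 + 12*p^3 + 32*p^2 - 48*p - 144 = (p - 2)*(p + 2)*(p + 6)^2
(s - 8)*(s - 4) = s^2 - 12*s + 32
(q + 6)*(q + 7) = q^2 + 13*q + 42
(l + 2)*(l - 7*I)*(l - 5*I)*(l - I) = l^4 + 2*l^3 - 13*I*l^3 - 47*l^2 - 26*I*l^2 - 94*l + 35*I*l + 70*I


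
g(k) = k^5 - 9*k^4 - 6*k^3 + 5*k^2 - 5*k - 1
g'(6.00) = -1889.00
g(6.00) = -5035.00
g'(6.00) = -1889.00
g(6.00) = -5035.00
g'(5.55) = -1914.31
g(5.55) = -4173.80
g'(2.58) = -495.72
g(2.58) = -368.11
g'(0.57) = -11.29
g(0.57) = -4.23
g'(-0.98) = 6.41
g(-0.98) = 5.14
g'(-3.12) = 1355.74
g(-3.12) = -902.97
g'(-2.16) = 361.06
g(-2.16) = -149.33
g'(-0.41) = -9.50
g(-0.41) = 2.04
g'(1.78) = -197.07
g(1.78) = -100.38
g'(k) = 5*k^4 - 36*k^3 - 18*k^2 + 10*k - 5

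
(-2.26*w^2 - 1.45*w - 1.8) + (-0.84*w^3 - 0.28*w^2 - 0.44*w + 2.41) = -0.84*w^3 - 2.54*w^2 - 1.89*w + 0.61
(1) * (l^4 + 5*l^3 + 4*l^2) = l^4 + 5*l^3 + 4*l^2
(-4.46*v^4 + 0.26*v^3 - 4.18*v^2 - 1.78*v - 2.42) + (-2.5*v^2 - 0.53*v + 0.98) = -4.46*v^4 + 0.26*v^3 - 6.68*v^2 - 2.31*v - 1.44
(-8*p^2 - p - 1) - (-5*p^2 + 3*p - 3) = -3*p^2 - 4*p + 2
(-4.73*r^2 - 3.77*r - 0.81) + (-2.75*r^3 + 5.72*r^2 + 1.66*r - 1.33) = -2.75*r^3 + 0.989999999999999*r^2 - 2.11*r - 2.14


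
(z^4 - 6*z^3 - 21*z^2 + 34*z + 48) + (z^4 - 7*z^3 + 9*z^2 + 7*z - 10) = 2*z^4 - 13*z^3 - 12*z^2 + 41*z + 38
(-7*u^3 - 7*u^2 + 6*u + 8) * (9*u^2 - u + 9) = -63*u^5 - 56*u^4 - 2*u^3 + 3*u^2 + 46*u + 72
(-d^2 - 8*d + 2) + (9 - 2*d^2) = -3*d^2 - 8*d + 11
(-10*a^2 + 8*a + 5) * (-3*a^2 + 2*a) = 30*a^4 - 44*a^3 + a^2 + 10*a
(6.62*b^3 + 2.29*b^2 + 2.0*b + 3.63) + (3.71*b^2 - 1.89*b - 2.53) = 6.62*b^3 + 6.0*b^2 + 0.11*b + 1.1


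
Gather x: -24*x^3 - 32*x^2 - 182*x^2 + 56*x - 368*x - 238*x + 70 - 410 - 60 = -24*x^3 - 214*x^2 - 550*x - 400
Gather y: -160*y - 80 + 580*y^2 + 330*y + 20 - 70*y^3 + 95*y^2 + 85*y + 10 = -70*y^3 + 675*y^2 + 255*y - 50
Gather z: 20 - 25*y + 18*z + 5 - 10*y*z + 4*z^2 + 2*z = -25*y + 4*z^2 + z*(20 - 10*y) + 25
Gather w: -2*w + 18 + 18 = 36 - 2*w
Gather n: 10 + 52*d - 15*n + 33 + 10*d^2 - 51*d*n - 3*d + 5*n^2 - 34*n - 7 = 10*d^2 + 49*d + 5*n^2 + n*(-51*d - 49) + 36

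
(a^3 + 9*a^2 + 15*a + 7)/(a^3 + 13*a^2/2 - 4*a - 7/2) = 2*(a^2 + 2*a + 1)/(2*a^2 - a - 1)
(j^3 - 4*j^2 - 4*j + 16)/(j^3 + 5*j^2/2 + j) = 2*(j^2 - 6*j + 8)/(j*(2*j + 1))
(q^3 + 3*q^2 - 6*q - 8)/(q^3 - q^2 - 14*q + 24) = (q + 1)/(q - 3)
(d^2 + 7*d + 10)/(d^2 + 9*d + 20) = (d + 2)/(d + 4)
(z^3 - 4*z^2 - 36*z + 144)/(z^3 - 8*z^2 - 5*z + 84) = (z^2 - 36)/(z^2 - 4*z - 21)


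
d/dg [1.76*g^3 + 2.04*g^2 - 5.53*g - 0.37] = 5.28*g^2 + 4.08*g - 5.53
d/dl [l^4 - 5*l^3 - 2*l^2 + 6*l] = 4*l^3 - 15*l^2 - 4*l + 6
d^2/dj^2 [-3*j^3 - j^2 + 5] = -18*j - 2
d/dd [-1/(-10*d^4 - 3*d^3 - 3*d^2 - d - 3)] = (-40*d^3 - 9*d^2 - 6*d - 1)/(10*d^4 + 3*d^3 + 3*d^2 + d + 3)^2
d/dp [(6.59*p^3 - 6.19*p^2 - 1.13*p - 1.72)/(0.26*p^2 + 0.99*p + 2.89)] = (1.7134*p^4 + 13.0482*p^3 + 51.301*p^2 - 34.8838*p - 1.5629)/(0.0676*p^4 + 0.5148*p^3 + 2.4829*p^2 + 5.7222*p + 8.3521)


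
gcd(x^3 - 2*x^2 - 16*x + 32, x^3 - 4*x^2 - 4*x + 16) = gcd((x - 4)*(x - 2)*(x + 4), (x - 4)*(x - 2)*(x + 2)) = x^2 - 6*x + 8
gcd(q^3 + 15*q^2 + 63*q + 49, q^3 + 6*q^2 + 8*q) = 1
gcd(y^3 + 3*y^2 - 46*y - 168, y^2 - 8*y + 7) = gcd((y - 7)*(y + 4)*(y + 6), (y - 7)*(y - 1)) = y - 7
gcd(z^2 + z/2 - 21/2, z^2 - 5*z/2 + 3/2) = 1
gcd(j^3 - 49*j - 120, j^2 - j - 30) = j + 5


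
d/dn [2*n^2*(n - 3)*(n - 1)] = 4*n*(2*n^2 - 6*n + 3)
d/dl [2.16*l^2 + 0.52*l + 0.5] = 4.32*l + 0.52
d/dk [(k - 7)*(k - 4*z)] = 2*k - 4*z - 7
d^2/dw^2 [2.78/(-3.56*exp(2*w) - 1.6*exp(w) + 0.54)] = (-2.78*(7.12*exp(w) + 1.6)*(14.24*exp(w) + 3.2)*exp(w) + (39.5872*exp(w) + 4.448)*(3.56*exp(2*w) + 1.6*exp(w) - 0.54))*exp(w)/(3.56*exp(2*w) + 1.6*exp(w) - 0.54)^3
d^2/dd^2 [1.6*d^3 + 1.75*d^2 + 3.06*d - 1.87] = 9.6*d + 3.5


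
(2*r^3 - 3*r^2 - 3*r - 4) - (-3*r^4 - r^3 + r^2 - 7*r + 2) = 3*r^4 + 3*r^3 - 4*r^2 + 4*r - 6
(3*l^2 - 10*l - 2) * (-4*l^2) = -12*l^4 + 40*l^3 + 8*l^2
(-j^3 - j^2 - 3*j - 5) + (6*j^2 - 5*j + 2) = -j^3 + 5*j^2 - 8*j - 3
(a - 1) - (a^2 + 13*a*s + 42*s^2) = -a^2 - 13*a*s + a - 42*s^2 - 1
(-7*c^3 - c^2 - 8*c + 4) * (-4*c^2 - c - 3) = 28*c^5 + 11*c^4 + 54*c^3 - 5*c^2 + 20*c - 12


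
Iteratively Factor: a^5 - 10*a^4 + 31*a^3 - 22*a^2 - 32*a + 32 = (a - 4)*(a^4 - 6*a^3 + 7*a^2 + 6*a - 8) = (a - 4)*(a - 1)*(a^3 - 5*a^2 + 2*a + 8) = (a - 4)*(a - 1)*(a + 1)*(a^2 - 6*a + 8) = (a - 4)*(a - 2)*(a - 1)*(a + 1)*(a - 4)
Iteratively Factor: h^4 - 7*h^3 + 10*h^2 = (h)*(h^3 - 7*h^2 + 10*h) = h^2*(h^2 - 7*h + 10) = h^2*(h - 5)*(h - 2)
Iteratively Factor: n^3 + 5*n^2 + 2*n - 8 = (n + 4)*(n^2 + n - 2) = (n + 2)*(n + 4)*(n - 1)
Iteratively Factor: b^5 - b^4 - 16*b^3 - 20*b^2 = (b)*(b^4 - b^3 - 16*b^2 - 20*b) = b^2*(b^3 - b^2 - 16*b - 20) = b^2*(b + 2)*(b^2 - 3*b - 10) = b^2*(b + 2)^2*(b - 5)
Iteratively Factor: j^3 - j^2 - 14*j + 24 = (j + 4)*(j^2 - 5*j + 6) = (j - 2)*(j + 4)*(j - 3)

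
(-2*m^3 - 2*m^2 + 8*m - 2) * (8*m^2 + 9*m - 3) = -16*m^5 - 34*m^4 + 52*m^3 + 62*m^2 - 42*m + 6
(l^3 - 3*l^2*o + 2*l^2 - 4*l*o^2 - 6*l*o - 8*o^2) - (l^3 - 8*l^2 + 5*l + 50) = -3*l^2*o + 10*l^2 - 4*l*o^2 - 6*l*o - 5*l - 8*o^2 - 50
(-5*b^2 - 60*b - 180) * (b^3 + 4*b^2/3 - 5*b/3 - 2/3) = -5*b^5 - 200*b^4/3 - 755*b^3/3 - 410*b^2/3 + 340*b + 120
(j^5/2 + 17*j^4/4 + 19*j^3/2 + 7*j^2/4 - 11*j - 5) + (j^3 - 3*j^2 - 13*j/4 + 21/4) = j^5/2 + 17*j^4/4 + 21*j^3/2 - 5*j^2/4 - 57*j/4 + 1/4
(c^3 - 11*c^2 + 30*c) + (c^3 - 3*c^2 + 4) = 2*c^3 - 14*c^2 + 30*c + 4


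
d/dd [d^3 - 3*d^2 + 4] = 3*d*(d - 2)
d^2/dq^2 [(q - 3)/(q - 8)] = 10/(q - 8)^3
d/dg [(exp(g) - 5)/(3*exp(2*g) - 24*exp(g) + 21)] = (-2*(exp(g) - 5)*(exp(g) - 4) + exp(2*g) - 8*exp(g) + 7)*exp(g)/(3*(exp(2*g) - 8*exp(g) + 7)^2)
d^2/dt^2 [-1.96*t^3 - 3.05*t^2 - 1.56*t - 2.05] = -11.76*t - 6.1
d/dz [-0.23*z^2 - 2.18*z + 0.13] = -0.46*z - 2.18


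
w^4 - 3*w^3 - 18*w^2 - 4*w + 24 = (w - 6)*(w - 1)*(w + 2)^2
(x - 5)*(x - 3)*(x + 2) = x^3 - 6*x^2 - x + 30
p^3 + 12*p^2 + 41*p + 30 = (p + 1)*(p + 5)*(p + 6)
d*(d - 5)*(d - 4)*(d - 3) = d^4 - 12*d^3 + 47*d^2 - 60*d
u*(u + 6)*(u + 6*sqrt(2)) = u^3 + 6*u^2 + 6*sqrt(2)*u^2 + 36*sqrt(2)*u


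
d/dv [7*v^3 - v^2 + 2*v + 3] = 21*v^2 - 2*v + 2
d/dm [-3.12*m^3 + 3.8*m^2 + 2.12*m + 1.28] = -9.36*m^2 + 7.6*m + 2.12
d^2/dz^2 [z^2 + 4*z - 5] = 2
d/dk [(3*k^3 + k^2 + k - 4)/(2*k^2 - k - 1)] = (6*k^4 - 6*k^3 - 12*k^2 + 14*k - 5)/(4*k^4 - 4*k^3 - 3*k^2 + 2*k + 1)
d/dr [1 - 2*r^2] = -4*r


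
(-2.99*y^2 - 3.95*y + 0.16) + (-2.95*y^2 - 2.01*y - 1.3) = -5.94*y^2 - 5.96*y - 1.14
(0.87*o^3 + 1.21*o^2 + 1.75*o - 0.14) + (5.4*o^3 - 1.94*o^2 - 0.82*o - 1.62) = 6.27*o^3 - 0.73*o^2 + 0.93*o - 1.76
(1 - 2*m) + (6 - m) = 7 - 3*m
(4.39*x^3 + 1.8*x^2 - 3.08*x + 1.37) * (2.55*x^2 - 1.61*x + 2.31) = 11.1945*x^5 - 2.4779*x^4 - 0.611099999999999*x^3 + 12.6103*x^2 - 9.3205*x + 3.1647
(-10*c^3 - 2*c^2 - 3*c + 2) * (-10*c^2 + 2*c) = 100*c^5 + 26*c^3 - 26*c^2 + 4*c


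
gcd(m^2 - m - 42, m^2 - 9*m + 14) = m - 7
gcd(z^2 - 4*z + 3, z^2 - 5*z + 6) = z - 3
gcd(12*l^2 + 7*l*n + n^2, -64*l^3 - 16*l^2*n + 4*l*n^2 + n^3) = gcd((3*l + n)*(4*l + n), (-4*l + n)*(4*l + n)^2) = 4*l + n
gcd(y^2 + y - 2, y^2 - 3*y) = 1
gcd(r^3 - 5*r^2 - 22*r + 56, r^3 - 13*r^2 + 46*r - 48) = r - 2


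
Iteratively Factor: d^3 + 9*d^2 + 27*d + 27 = (d + 3)*(d^2 + 6*d + 9) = (d + 3)^2*(d + 3)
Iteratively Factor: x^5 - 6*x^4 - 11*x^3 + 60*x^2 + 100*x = (x + 2)*(x^4 - 8*x^3 + 5*x^2 + 50*x) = (x - 5)*(x + 2)*(x^3 - 3*x^2 - 10*x) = x*(x - 5)*(x + 2)*(x^2 - 3*x - 10) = x*(x - 5)*(x + 2)^2*(x - 5)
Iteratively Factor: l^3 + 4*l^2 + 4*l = (l + 2)*(l^2 + 2*l) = l*(l + 2)*(l + 2)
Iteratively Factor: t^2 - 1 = (t - 1)*(t + 1)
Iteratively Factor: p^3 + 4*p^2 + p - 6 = (p + 3)*(p^2 + p - 2) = (p + 2)*(p + 3)*(p - 1)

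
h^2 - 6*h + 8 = (h - 4)*(h - 2)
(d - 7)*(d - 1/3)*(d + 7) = d^3 - d^2/3 - 49*d + 49/3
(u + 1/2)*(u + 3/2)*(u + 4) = u^3 + 6*u^2 + 35*u/4 + 3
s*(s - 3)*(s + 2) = s^3 - s^2 - 6*s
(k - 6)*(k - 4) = k^2 - 10*k + 24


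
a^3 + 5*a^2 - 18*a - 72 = (a - 4)*(a + 3)*(a + 6)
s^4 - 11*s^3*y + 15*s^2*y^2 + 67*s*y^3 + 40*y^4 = (s - 8*y)*(s - 5*y)*(s + y)^2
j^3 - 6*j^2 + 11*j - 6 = (j - 3)*(j - 2)*(j - 1)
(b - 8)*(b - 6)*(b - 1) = b^3 - 15*b^2 + 62*b - 48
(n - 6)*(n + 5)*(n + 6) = n^3 + 5*n^2 - 36*n - 180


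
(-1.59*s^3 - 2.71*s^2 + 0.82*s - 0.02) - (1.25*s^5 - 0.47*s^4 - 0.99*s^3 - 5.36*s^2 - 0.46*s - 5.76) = -1.25*s^5 + 0.47*s^4 - 0.6*s^3 + 2.65*s^2 + 1.28*s + 5.74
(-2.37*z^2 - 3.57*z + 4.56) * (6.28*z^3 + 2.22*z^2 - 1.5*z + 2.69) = -14.8836*z^5 - 27.681*z^4 + 24.2664*z^3 + 9.1029*z^2 - 16.4433*z + 12.2664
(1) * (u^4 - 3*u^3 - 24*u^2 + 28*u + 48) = u^4 - 3*u^3 - 24*u^2 + 28*u + 48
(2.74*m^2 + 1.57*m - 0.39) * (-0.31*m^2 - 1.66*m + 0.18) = -0.8494*m^4 - 5.0351*m^3 - 1.9921*m^2 + 0.93*m - 0.0702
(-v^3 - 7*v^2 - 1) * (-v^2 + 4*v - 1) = v^5 + 3*v^4 - 27*v^3 + 8*v^2 - 4*v + 1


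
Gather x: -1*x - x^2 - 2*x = -x^2 - 3*x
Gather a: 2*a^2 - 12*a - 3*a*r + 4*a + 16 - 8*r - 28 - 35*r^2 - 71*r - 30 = 2*a^2 + a*(-3*r - 8) - 35*r^2 - 79*r - 42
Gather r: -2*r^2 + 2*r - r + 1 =-2*r^2 + r + 1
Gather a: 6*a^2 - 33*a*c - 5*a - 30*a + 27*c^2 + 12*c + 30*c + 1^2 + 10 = 6*a^2 + a*(-33*c - 35) + 27*c^2 + 42*c + 11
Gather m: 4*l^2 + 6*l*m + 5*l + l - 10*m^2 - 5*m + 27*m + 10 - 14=4*l^2 + 6*l - 10*m^2 + m*(6*l + 22) - 4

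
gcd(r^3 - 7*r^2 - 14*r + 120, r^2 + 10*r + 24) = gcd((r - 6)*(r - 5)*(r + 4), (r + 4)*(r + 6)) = r + 4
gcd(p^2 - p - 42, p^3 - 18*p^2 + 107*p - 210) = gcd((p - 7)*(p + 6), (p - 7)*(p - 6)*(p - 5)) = p - 7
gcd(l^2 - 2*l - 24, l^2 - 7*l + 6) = l - 6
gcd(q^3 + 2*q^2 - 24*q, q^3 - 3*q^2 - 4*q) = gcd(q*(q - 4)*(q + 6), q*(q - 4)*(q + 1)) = q^2 - 4*q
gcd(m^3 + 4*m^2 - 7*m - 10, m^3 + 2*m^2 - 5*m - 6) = m^2 - m - 2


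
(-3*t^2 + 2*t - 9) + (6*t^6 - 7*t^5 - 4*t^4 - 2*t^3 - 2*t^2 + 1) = 6*t^6 - 7*t^5 - 4*t^4 - 2*t^3 - 5*t^2 + 2*t - 8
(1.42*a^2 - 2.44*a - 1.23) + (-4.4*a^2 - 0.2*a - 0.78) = -2.98*a^2 - 2.64*a - 2.01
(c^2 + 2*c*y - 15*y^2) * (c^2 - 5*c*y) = c^4 - 3*c^3*y - 25*c^2*y^2 + 75*c*y^3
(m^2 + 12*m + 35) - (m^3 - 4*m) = -m^3 + m^2 + 16*m + 35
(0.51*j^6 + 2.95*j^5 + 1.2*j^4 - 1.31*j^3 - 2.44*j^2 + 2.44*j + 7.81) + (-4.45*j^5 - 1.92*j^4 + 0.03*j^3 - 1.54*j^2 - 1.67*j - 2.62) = 0.51*j^6 - 1.5*j^5 - 0.72*j^4 - 1.28*j^3 - 3.98*j^2 + 0.77*j + 5.19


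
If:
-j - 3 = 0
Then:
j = -3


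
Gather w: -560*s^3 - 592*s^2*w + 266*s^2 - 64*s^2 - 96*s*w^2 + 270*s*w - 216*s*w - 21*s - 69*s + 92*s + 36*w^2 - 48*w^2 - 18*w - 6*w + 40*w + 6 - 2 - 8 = -560*s^3 + 202*s^2 + 2*s + w^2*(-96*s - 12) + w*(-592*s^2 + 54*s + 16) - 4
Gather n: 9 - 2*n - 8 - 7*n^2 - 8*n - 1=-7*n^2 - 10*n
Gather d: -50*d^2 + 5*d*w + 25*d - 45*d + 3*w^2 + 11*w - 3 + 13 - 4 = -50*d^2 + d*(5*w - 20) + 3*w^2 + 11*w + 6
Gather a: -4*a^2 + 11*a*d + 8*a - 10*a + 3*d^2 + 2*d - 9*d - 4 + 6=-4*a^2 + a*(11*d - 2) + 3*d^2 - 7*d + 2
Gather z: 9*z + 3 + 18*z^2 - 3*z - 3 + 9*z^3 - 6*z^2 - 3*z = 9*z^3 + 12*z^2 + 3*z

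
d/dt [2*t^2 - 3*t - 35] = 4*t - 3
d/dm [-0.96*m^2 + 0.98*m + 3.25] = 0.98 - 1.92*m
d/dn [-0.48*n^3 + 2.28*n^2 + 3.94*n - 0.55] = -1.44*n^2 + 4.56*n + 3.94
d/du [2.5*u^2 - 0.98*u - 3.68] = 5.0*u - 0.98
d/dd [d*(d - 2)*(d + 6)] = 3*d^2 + 8*d - 12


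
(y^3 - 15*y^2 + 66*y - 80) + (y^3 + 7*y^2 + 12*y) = 2*y^3 - 8*y^2 + 78*y - 80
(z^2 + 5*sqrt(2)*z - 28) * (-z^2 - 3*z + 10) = -z^4 - 5*sqrt(2)*z^3 - 3*z^3 - 15*sqrt(2)*z^2 + 38*z^2 + 50*sqrt(2)*z + 84*z - 280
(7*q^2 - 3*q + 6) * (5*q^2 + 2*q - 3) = 35*q^4 - q^3 + 3*q^2 + 21*q - 18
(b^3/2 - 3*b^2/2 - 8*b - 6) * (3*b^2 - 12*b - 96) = 3*b^5/2 - 21*b^4/2 - 54*b^3 + 222*b^2 + 840*b + 576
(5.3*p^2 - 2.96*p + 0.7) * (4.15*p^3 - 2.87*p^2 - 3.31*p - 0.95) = 21.995*p^5 - 27.495*p^4 - 6.1428*p^3 + 2.7536*p^2 + 0.495*p - 0.665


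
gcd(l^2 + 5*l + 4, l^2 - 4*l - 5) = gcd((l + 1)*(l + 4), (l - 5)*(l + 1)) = l + 1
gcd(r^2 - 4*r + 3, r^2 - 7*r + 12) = r - 3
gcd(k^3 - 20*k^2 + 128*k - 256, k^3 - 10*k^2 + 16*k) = k - 8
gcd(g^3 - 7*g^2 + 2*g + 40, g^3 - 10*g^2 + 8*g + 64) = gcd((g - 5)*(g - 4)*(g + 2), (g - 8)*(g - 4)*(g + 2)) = g^2 - 2*g - 8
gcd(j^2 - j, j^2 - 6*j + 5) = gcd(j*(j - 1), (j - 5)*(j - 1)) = j - 1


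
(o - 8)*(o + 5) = o^2 - 3*o - 40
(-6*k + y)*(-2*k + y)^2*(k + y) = -24*k^4 + 4*k^3*y + 18*k^2*y^2 - 9*k*y^3 + y^4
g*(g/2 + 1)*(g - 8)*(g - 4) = g^4/2 - 5*g^3 + 4*g^2 + 32*g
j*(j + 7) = j^2 + 7*j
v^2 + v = v*(v + 1)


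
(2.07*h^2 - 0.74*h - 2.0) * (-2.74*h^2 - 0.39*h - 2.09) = -5.6718*h^4 + 1.2203*h^3 + 1.4423*h^2 + 2.3266*h + 4.18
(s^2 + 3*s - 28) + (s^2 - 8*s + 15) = 2*s^2 - 5*s - 13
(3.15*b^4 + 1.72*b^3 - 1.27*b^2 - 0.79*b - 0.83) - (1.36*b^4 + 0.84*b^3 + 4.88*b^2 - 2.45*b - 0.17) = 1.79*b^4 + 0.88*b^3 - 6.15*b^2 + 1.66*b - 0.66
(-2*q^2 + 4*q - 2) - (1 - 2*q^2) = 4*q - 3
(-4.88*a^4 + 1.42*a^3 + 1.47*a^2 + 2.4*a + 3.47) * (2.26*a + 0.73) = -11.0288*a^5 - 0.3532*a^4 + 4.3588*a^3 + 6.4971*a^2 + 9.5942*a + 2.5331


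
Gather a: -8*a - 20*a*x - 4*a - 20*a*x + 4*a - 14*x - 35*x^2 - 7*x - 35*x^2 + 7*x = a*(-40*x - 8) - 70*x^2 - 14*x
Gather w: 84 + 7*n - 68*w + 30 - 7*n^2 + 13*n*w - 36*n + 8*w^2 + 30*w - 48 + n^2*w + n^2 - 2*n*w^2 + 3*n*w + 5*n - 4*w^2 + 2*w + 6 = -6*n^2 - 24*n + w^2*(4 - 2*n) + w*(n^2 + 16*n - 36) + 72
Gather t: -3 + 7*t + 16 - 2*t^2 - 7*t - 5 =8 - 2*t^2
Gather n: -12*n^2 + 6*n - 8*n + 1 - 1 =-12*n^2 - 2*n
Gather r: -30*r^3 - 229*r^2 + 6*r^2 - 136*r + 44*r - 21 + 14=-30*r^3 - 223*r^2 - 92*r - 7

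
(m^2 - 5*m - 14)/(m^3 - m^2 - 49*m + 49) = (m + 2)/(m^2 + 6*m - 7)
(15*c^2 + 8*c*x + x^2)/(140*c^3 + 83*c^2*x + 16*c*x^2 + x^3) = (3*c + x)/(28*c^2 + 11*c*x + x^2)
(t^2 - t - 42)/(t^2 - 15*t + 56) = (t + 6)/(t - 8)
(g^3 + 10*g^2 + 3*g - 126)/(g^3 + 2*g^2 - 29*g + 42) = (g + 6)/(g - 2)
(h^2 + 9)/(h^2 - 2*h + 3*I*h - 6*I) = (h - 3*I)/(h - 2)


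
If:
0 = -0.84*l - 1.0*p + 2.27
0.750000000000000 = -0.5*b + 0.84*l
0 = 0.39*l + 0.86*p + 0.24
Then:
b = 9.58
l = 6.60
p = -3.27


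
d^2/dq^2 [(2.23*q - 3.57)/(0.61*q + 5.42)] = (-2.22044604925031e-16*q - 17.402446)/(0.61*q + 5.42)^3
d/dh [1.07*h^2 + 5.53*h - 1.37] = 2.14*h + 5.53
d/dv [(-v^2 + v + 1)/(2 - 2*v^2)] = (v^2 + 1)/(2*(v^4 - 2*v^2 + 1))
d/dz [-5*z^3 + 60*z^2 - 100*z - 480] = -15*z^2 + 120*z - 100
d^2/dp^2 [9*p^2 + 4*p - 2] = 18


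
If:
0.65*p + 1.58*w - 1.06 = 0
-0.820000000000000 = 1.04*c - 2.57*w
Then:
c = 2.47115384615385*w - 0.788461538461538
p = 1.63076923076923 - 2.43076923076923*w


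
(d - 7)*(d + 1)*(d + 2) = d^3 - 4*d^2 - 19*d - 14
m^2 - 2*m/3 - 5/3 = (m - 5/3)*(m + 1)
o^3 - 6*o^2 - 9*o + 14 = (o - 7)*(o - 1)*(o + 2)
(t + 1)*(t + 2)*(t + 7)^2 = t^4 + 17*t^3 + 93*t^2 + 175*t + 98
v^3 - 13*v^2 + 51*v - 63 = (v - 7)*(v - 3)^2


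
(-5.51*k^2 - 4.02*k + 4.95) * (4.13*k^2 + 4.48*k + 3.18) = -22.7563*k^4 - 41.2874*k^3 - 15.0879*k^2 + 9.3924*k + 15.741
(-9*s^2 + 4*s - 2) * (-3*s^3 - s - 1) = 27*s^5 - 12*s^4 + 15*s^3 + 5*s^2 - 2*s + 2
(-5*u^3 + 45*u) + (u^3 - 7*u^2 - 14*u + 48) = -4*u^3 - 7*u^2 + 31*u + 48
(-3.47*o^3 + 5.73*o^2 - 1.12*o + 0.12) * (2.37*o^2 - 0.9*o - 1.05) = -8.2239*o^5 + 16.7031*o^4 - 4.1679*o^3 - 4.7241*o^2 + 1.068*o - 0.126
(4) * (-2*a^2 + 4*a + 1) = -8*a^2 + 16*a + 4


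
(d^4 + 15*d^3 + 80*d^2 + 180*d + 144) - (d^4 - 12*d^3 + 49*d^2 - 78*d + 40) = 27*d^3 + 31*d^2 + 258*d + 104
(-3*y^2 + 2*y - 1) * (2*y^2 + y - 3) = -6*y^4 + y^3 + 9*y^2 - 7*y + 3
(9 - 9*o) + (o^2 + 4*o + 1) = o^2 - 5*o + 10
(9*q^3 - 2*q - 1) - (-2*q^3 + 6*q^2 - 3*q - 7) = 11*q^3 - 6*q^2 + q + 6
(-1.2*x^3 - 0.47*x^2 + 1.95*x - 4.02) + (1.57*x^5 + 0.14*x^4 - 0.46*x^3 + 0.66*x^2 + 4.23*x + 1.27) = 1.57*x^5 + 0.14*x^4 - 1.66*x^3 + 0.19*x^2 + 6.18*x - 2.75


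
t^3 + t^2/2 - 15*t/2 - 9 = (t - 3)*(t + 3/2)*(t + 2)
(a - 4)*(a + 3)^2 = a^3 + 2*a^2 - 15*a - 36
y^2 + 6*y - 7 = (y - 1)*(y + 7)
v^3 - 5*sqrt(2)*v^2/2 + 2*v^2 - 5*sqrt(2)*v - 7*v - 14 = (v + 2)*(v - 7*sqrt(2)/2)*(v + sqrt(2))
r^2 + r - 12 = (r - 3)*(r + 4)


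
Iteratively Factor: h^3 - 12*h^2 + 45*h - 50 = (h - 2)*(h^2 - 10*h + 25) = (h - 5)*(h - 2)*(h - 5)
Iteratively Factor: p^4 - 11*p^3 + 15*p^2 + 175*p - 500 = (p - 5)*(p^3 - 6*p^2 - 15*p + 100) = (p - 5)*(p + 4)*(p^2 - 10*p + 25) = (p - 5)^2*(p + 4)*(p - 5)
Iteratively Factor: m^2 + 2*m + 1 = (m + 1)*(m + 1)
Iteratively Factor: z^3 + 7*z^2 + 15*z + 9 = (z + 3)*(z^2 + 4*z + 3) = (z + 1)*(z + 3)*(z + 3)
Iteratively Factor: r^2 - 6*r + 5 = (r - 1)*(r - 5)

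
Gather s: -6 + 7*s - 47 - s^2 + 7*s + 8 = -s^2 + 14*s - 45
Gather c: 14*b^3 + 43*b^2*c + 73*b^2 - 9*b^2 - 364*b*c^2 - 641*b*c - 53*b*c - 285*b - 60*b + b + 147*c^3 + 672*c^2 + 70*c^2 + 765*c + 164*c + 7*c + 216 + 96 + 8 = 14*b^3 + 64*b^2 - 344*b + 147*c^3 + c^2*(742 - 364*b) + c*(43*b^2 - 694*b + 936) + 320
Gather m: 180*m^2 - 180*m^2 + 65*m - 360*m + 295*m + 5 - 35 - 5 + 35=0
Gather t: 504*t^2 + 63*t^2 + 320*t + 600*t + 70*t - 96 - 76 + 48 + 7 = 567*t^2 + 990*t - 117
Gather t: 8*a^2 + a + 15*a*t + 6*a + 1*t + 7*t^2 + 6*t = 8*a^2 + 7*a + 7*t^2 + t*(15*a + 7)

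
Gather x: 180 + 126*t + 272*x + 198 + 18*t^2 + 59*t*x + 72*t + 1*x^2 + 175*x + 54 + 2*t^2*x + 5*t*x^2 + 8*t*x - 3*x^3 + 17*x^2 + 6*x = 18*t^2 + 198*t - 3*x^3 + x^2*(5*t + 18) + x*(2*t^2 + 67*t + 453) + 432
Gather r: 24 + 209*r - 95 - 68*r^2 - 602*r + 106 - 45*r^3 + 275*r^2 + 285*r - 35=-45*r^3 + 207*r^2 - 108*r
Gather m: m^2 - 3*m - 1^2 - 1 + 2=m^2 - 3*m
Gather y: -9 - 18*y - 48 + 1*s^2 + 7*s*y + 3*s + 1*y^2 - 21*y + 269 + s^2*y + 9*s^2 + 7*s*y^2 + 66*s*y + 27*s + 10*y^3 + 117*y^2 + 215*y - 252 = 10*s^2 + 30*s + 10*y^3 + y^2*(7*s + 118) + y*(s^2 + 73*s + 176) - 40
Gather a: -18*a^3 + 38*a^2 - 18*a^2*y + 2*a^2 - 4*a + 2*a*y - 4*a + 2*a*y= -18*a^3 + a^2*(40 - 18*y) + a*(4*y - 8)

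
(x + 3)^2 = x^2 + 6*x + 9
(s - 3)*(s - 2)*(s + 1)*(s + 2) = s^4 - 2*s^3 - 7*s^2 + 8*s + 12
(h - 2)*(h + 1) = h^2 - h - 2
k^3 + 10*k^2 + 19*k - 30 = (k - 1)*(k + 5)*(k + 6)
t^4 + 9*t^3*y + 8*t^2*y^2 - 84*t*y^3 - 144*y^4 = (t - 3*y)*(t + 2*y)*(t + 4*y)*(t + 6*y)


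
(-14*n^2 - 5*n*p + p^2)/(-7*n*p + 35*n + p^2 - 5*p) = (2*n + p)/(p - 5)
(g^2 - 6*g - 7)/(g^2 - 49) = (g + 1)/(g + 7)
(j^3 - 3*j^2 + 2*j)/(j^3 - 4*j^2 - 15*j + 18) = j*(j - 2)/(j^2 - 3*j - 18)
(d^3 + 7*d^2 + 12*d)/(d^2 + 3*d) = d + 4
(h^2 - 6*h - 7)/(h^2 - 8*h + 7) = (h + 1)/(h - 1)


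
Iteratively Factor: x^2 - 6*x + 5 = (x - 5)*(x - 1)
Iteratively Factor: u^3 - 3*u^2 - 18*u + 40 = (u - 5)*(u^2 + 2*u - 8) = (u - 5)*(u - 2)*(u + 4)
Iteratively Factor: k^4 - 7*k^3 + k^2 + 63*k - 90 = (k - 2)*(k^3 - 5*k^2 - 9*k + 45) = (k - 5)*(k - 2)*(k^2 - 9) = (k - 5)*(k - 2)*(k + 3)*(k - 3)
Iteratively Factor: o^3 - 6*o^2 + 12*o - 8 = (o - 2)*(o^2 - 4*o + 4) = (o - 2)^2*(o - 2)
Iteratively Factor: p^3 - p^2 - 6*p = (p - 3)*(p^2 + 2*p) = p*(p - 3)*(p + 2)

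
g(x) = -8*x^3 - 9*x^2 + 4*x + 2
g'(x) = -24*x^2 - 18*x + 4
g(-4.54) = 546.95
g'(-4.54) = -408.96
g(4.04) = -656.25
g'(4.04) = -460.44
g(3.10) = -310.42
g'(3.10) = -282.44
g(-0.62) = -2.03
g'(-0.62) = 5.93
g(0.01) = 2.04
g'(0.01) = 3.82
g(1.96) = -84.97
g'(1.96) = -123.48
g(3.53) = -447.92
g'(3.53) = -358.60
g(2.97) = -275.09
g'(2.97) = -261.16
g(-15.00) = 24917.00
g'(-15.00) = -5126.00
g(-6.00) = 1382.00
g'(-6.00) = -752.00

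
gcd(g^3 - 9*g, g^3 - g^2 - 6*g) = g^2 - 3*g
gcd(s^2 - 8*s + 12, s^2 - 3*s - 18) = s - 6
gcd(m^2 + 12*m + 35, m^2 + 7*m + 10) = m + 5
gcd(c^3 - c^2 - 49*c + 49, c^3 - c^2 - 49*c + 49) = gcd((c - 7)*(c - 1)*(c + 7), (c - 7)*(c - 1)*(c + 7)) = c^3 - c^2 - 49*c + 49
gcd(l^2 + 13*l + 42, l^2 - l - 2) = 1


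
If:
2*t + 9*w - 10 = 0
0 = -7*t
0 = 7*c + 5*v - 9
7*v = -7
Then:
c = 2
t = 0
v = -1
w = 10/9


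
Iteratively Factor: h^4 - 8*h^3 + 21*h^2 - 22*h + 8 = (h - 1)*(h^3 - 7*h^2 + 14*h - 8) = (h - 2)*(h - 1)*(h^2 - 5*h + 4) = (h - 2)*(h - 1)^2*(h - 4)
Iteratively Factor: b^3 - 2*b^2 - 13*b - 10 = (b - 5)*(b^2 + 3*b + 2) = (b - 5)*(b + 1)*(b + 2)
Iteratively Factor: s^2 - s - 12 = (s + 3)*(s - 4)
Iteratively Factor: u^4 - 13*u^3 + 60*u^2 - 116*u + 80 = (u - 4)*(u^3 - 9*u^2 + 24*u - 20) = (u - 4)*(u - 2)*(u^2 - 7*u + 10) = (u - 5)*(u - 4)*(u - 2)*(u - 2)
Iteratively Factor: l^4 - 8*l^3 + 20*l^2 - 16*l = (l - 2)*(l^3 - 6*l^2 + 8*l) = (l - 2)^2*(l^2 - 4*l) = l*(l - 2)^2*(l - 4)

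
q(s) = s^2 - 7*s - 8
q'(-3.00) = -13.00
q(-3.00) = 22.00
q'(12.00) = 17.00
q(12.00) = 52.00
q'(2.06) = -2.88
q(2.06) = -18.18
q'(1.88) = -3.24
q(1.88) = -17.63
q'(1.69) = -3.62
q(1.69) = -16.97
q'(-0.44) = -7.88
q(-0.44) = -4.73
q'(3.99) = 0.98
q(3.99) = -20.01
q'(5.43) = 3.86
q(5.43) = -16.53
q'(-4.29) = -15.58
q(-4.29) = 40.43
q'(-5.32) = -17.64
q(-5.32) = 57.54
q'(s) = 2*s - 7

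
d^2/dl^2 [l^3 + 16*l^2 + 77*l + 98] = 6*l + 32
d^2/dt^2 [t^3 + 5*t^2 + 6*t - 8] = 6*t + 10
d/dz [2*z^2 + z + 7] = 4*z + 1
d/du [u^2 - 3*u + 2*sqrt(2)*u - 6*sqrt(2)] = 2*u - 3 + 2*sqrt(2)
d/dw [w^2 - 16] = 2*w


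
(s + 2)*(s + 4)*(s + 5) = s^3 + 11*s^2 + 38*s + 40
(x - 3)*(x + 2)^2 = x^3 + x^2 - 8*x - 12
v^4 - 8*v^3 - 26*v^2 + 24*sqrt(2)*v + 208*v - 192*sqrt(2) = (v - 8)*(v - 3*sqrt(2))*(v - sqrt(2))*(v + 4*sqrt(2))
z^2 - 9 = (z - 3)*(z + 3)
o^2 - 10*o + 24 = (o - 6)*(o - 4)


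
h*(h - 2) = h^2 - 2*h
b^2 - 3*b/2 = b*(b - 3/2)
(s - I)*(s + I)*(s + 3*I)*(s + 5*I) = s^4 + 8*I*s^3 - 14*s^2 + 8*I*s - 15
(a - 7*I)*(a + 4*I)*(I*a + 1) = I*a^3 + 4*a^2 + 25*I*a + 28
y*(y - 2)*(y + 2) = y^3 - 4*y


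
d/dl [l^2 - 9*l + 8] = 2*l - 9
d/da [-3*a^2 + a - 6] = 1 - 6*a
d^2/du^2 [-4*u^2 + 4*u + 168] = -8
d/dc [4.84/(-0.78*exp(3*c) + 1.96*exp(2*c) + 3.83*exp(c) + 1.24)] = (11.3256*exp(2*c) - 18.9728*exp(c) - 18.5372)*exp(c)/(-0.78*exp(3*c) + 1.96*exp(2*c) + 3.83*exp(c) + 1.24)^2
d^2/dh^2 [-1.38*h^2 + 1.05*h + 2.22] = -2.76000000000000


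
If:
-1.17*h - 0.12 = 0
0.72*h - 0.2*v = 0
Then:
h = -0.10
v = -0.37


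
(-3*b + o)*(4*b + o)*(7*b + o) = -84*b^3 - 5*b^2*o + 8*b*o^2 + o^3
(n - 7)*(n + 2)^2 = n^3 - 3*n^2 - 24*n - 28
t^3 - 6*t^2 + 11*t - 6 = (t - 3)*(t - 2)*(t - 1)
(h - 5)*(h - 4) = h^2 - 9*h + 20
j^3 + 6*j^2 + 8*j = j*(j + 2)*(j + 4)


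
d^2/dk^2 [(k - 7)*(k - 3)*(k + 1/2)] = 6*k - 19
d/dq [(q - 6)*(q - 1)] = 2*q - 7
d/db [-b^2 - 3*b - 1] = -2*b - 3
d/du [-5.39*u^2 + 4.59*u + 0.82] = 4.59 - 10.78*u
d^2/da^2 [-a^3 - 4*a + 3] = -6*a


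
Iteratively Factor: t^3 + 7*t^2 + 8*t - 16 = (t + 4)*(t^2 + 3*t - 4) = (t - 1)*(t + 4)*(t + 4)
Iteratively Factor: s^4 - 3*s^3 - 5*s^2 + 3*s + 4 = (s - 1)*(s^3 - 2*s^2 - 7*s - 4) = (s - 4)*(s - 1)*(s^2 + 2*s + 1) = (s - 4)*(s - 1)*(s + 1)*(s + 1)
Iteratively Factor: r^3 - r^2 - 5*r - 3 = (r + 1)*(r^2 - 2*r - 3) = (r + 1)^2*(r - 3)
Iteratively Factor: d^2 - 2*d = (d)*(d - 2)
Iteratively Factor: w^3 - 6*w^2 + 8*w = (w)*(w^2 - 6*w + 8) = w*(w - 2)*(w - 4)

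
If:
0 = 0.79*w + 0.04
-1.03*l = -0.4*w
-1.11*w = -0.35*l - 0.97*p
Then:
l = -0.02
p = -0.05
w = -0.05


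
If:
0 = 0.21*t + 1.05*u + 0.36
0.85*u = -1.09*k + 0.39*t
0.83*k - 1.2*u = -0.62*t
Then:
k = 0.01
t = -0.49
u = -0.24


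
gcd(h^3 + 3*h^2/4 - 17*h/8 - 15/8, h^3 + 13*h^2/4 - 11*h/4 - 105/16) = h^2 - h/4 - 15/8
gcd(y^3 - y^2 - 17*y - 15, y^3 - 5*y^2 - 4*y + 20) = y - 5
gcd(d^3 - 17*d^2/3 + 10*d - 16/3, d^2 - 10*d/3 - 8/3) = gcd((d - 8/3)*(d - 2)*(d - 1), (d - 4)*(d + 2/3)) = 1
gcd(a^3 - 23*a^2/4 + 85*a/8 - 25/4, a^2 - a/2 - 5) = a - 5/2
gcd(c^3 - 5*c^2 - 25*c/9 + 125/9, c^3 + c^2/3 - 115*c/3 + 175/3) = c^2 - 20*c/3 + 25/3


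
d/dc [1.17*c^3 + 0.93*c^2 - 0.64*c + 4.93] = 3.51*c^2 + 1.86*c - 0.64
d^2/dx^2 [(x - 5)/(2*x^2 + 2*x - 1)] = 4*((4 - 3*x)*(2*x^2 + 2*x - 1) + 2*(x - 5)*(2*x + 1)^2)/(2*x^2 + 2*x - 1)^3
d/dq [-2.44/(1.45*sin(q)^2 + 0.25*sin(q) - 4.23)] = (7.076*sin(q) + 0.61)*cos(q)/(1.45*sin(q)^2 + 0.25*sin(q) - 4.23)^2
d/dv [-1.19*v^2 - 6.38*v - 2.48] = -2.38*v - 6.38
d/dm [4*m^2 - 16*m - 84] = 8*m - 16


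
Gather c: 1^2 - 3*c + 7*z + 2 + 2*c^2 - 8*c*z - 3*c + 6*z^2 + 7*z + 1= 2*c^2 + c*(-8*z - 6) + 6*z^2 + 14*z + 4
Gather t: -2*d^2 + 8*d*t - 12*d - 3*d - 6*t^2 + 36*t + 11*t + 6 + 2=-2*d^2 - 15*d - 6*t^2 + t*(8*d + 47) + 8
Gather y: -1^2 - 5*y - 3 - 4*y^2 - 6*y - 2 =-4*y^2 - 11*y - 6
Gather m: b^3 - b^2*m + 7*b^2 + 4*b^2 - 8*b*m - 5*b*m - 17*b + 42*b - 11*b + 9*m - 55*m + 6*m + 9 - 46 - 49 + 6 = b^3 + 11*b^2 + 14*b + m*(-b^2 - 13*b - 40) - 80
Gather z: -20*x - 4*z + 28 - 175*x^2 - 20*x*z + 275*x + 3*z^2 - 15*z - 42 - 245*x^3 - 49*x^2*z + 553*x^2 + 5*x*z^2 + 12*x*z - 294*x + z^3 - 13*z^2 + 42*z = -245*x^3 + 378*x^2 - 39*x + z^3 + z^2*(5*x - 10) + z*(-49*x^2 - 8*x + 23) - 14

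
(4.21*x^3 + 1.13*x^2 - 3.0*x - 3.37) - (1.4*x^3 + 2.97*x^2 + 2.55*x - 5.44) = 2.81*x^3 - 1.84*x^2 - 5.55*x + 2.07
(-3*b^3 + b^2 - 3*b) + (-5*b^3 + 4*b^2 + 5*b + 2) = -8*b^3 + 5*b^2 + 2*b + 2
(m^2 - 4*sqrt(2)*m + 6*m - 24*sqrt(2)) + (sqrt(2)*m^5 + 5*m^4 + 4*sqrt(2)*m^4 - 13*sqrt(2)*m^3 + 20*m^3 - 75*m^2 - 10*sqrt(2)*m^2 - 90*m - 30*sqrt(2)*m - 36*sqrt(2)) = sqrt(2)*m^5 + 5*m^4 + 4*sqrt(2)*m^4 - 13*sqrt(2)*m^3 + 20*m^3 - 74*m^2 - 10*sqrt(2)*m^2 - 84*m - 34*sqrt(2)*m - 60*sqrt(2)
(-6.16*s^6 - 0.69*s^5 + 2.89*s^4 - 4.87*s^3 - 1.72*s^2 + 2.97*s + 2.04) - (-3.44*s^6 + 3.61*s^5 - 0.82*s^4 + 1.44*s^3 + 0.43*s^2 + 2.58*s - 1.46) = -2.72*s^6 - 4.3*s^5 + 3.71*s^4 - 6.31*s^3 - 2.15*s^2 + 0.39*s + 3.5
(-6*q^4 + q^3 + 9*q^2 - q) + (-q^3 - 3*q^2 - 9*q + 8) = -6*q^4 + 6*q^2 - 10*q + 8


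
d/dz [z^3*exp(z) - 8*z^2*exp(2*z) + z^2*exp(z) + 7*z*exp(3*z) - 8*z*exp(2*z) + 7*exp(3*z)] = (z^3 - 16*z^2*exp(z) + 4*z^2 + 21*z*exp(2*z) - 32*z*exp(z) + 2*z + 28*exp(2*z) - 8*exp(z))*exp(z)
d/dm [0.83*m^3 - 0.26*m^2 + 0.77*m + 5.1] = 2.49*m^2 - 0.52*m + 0.77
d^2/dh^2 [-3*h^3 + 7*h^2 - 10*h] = 14 - 18*h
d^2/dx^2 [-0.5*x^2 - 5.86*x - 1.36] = -1.00000000000000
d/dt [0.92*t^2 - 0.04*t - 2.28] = 1.84*t - 0.04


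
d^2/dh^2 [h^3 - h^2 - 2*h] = 6*h - 2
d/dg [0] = 0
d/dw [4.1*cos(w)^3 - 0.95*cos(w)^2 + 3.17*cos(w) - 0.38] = (-12.3*cos(w)^2 + 1.9*cos(w) - 3.17)*sin(w)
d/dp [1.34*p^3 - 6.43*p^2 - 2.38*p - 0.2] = 4.02*p^2 - 12.86*p - 2.38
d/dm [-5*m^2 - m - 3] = -10*m - 1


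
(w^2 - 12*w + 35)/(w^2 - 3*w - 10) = (w - 7)/(w + 2)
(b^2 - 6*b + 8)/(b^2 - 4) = (b - 4)/(b + 2)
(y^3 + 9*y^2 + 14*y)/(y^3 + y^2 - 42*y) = (y + 2)/(y - 6)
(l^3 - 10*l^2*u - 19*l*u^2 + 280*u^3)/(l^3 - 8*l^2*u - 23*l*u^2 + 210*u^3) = (-l + 8*u)/(-l + 6*u)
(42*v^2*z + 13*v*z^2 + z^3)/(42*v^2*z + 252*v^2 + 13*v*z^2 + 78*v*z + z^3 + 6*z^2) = z/(z + 6)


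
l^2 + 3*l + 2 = (l + 1)*(l + 2)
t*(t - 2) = t^2 - 2*t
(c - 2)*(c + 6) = c^2 + 4*c - 12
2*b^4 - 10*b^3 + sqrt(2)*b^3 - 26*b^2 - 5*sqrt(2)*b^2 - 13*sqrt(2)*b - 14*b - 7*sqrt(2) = (b - 7)*(b + 1)*(sqrt(2)*b + 1)*(sqrt(2)*b + sqrt(2))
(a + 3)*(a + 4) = a^2 + 7*a + 12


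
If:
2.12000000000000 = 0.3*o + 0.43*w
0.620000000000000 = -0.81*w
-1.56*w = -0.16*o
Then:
No Solution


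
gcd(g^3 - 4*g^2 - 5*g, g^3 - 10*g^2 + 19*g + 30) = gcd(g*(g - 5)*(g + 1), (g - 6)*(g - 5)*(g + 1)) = g^2 - 4*g - 5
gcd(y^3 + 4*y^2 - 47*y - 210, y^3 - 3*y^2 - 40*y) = y + 5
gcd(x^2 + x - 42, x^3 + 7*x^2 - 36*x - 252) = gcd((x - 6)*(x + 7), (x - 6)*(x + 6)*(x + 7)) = x^2 + x - 42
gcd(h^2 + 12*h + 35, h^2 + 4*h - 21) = h + 7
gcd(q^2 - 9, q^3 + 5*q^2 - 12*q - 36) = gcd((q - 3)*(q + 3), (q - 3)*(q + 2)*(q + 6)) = q - 3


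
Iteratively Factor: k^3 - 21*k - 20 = (k + 1)*(k^2 - k - 20) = (k - 5)*(k + 1)*(k + 4)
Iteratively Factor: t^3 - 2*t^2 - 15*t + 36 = (t - 3)*(t^2 + t - 12) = (t - 3)^2*(t + 4)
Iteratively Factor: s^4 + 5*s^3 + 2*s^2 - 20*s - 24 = (s + 2)*(s^3 + 3*s^2 - 4*s - 12) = (s + 2)*(s + 3)*(s^2 - 4) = (s + 2)^2*(s + 3)*(s - 2)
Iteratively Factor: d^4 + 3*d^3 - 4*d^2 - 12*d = (d)*(d^3 + 3*d^2 - 4*d - 12) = d*(d - 2)*(d^2 + 5*d + 6) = d*(d - 2)*(d + 2)*(d + 3)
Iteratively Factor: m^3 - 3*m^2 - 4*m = (m)*(m^2 - 3*m - 4) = m*(m - 4)*(m + 1)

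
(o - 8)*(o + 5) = o^2 - 3*o - 40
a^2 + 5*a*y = a*(a + 5*y)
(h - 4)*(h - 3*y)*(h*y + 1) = h^3*y - 3*h^2*y^2 - 4*h^2*y + h^2 + 12*h*y^2 - 3*h*y - 4*h + 12*y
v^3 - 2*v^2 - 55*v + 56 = (v - 8)*(v - 1)*(v + 7)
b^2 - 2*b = b*(b - 2)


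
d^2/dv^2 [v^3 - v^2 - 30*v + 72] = 6*v - 2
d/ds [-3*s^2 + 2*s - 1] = 2 - 6*s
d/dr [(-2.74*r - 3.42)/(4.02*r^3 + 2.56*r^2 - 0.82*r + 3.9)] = (22.0296*r^3 + 48.2596*r^2 + 17.5104*r - 13.4904)/(16.1604*r^6 + 20.5824*r^5 - 0.0391999999999983*r^4 + 27.1576*r^3 + 20.6404*r^2 - 6.396*r + 15.21)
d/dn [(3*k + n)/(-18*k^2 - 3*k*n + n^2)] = -1/(36*k^2 - 12*k*n + n^2)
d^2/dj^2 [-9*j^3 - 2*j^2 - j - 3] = -54*j - 4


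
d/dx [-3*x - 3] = -3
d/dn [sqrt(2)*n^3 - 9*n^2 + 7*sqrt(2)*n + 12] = 3*sqrt(2)*n^2 - 18*n + 7*sqrt(2)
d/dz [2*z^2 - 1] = 4*z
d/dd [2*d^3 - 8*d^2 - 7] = 2*d*(3*d - 8)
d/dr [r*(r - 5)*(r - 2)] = 3*r^2 - 14*r + 10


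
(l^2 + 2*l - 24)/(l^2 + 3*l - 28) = (l + 6)/(l + 7)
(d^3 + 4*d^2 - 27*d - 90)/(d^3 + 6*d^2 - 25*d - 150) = (d + 3)/(d + 5)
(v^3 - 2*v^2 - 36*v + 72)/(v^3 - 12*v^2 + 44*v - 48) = (v + 6)/(v - 4)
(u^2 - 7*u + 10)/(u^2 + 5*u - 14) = (u - 5)/(u + 7)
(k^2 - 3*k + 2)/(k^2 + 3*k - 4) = (k - 2)/(k + 4)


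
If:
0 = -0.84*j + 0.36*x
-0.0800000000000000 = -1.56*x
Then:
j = 0.02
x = 0.05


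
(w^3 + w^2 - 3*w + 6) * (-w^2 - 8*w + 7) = -w^5 - 9*w^4 + 2*w^3 + 25*w^2 - 69*w + 42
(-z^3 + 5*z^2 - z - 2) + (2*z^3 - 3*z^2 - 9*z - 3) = z^3 + 2*z^2 - 10*z - 5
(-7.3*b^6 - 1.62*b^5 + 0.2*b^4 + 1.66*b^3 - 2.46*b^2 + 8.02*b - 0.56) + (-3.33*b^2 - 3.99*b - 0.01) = -7.3*b^6 - 1.62*b^5 + 0.2*b^4 + 1.66*b^3 - 5.79*b^2 + 4.03*b - 0.57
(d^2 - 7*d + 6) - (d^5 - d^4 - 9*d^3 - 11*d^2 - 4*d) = -d^5 + d^4 + 9*d^3 + 12*d^2 - 3*d + 6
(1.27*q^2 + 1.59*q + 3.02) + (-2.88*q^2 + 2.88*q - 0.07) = -1.61*q^2 + 4.47*q + 2.95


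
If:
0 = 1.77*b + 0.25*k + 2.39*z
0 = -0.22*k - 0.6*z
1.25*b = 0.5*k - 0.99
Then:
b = 6.07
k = 17.17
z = -6.29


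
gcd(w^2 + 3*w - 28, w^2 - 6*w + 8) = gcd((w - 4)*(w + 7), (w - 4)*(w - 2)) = w - 4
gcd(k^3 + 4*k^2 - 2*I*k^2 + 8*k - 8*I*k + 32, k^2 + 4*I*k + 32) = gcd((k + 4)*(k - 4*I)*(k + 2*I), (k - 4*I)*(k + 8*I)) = k - 4*I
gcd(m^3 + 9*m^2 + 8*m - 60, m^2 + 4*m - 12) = m^2 + 4*m - 12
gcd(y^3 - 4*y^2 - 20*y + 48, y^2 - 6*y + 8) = y - 2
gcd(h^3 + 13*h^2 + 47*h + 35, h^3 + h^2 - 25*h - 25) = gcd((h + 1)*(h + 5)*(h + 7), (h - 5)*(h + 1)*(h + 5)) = h^2 + 6*h + 5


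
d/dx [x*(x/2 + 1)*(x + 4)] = 3*x^2/2 + 6*x + 4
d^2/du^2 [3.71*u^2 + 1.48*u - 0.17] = 7.42000000000000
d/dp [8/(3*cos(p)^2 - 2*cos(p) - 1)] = 16*(3*cos(p) - 1)*sin(p)/(-3*cos(p)^2 + 2*cos(p) + 1)^2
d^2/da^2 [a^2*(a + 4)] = 6*a + 8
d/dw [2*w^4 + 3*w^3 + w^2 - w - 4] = 8*w^3 + 9*w^2 + 2*w - 1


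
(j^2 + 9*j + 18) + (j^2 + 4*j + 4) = 2*j^2 + 13*j + 22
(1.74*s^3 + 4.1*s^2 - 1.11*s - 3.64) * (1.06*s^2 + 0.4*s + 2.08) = 1.8444*s^5 + 5.042*s^4 + 4.0826*s^3 + 4.2256*s^2 - 3.7648*s - 7.5712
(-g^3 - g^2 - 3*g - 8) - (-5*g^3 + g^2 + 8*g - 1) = 4*g^3 - 2*g^2 - 11*g - 7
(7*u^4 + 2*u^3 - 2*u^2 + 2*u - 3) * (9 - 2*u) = -14*u^5 + 59*u^4 + 22*u^3 - 22*u^2 + 24*u - 27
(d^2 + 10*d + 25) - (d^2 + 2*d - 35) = 8*d + 60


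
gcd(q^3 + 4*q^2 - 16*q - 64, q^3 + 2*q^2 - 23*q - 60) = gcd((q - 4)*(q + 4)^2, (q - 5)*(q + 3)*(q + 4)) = q + 4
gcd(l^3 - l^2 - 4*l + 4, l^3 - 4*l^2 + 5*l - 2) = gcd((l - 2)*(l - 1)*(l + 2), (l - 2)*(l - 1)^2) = l^2 - 3*l + 2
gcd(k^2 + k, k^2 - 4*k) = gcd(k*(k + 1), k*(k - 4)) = k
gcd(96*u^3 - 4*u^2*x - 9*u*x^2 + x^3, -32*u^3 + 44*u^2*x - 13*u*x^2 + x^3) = 32*u^2 - 12*u*x + x^2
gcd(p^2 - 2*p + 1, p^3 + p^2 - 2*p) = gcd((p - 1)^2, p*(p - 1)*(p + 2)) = p - 1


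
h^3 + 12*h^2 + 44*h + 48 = (h + 2)*(h + 4)*(h + 6)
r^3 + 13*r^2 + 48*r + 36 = (r + 1)*(r + 6)^2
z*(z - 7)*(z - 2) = z^3 - 9*z^2 + 14*z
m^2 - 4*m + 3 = (m - 3)*(m - 1)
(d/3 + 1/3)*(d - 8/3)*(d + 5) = d^3/3 + 10*d^2/9 - 11*d/3 - 40/9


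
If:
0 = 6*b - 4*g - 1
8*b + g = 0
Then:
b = 1/38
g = -4/19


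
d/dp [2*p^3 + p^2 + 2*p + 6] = 6*p^2 + 2*p + 2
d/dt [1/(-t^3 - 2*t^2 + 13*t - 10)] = (3*t^2 + 4*t - 13)/(t^3 + 2*t^2 - 13*t + 10)^2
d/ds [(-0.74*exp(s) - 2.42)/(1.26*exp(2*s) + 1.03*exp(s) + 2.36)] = (0.9324*exp(2*s) + 6.0984*exp(s) + 0.7462)*exp(s)/(1.5876*exp(4*s) + 2.5956*exp(3*s) + 7.0081*exp(2*s) + 4.8616*exp(s) + 5.5696)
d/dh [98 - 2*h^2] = -4*h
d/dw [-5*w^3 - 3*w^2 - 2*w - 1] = -15*w^2 - 6*w - 2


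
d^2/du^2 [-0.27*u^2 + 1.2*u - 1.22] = -0.540000000000000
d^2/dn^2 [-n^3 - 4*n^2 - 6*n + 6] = -6*n - 8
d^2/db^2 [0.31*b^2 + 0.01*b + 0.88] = 0.620000000000000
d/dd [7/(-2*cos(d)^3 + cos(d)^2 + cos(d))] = 7*(-6*cos(d)^2 + 2*cos(d) + 1)*sin(d)/((cos(d) - cos(2*d))^2*cos(d)^2)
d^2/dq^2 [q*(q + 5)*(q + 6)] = 6*q + 22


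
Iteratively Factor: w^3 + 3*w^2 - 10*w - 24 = (w + 4)*(w^2 - w - 6) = (w + 2)*(w + 4)*(w - 3)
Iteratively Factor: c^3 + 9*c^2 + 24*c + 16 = (c + 4)*(c^2 + 5*c + 4) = (c + 4)^2*(c + 1)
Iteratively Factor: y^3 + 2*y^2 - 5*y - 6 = (y - 2)*(y^2 + 4*y + 3) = (y - 2)*(y + 3)*(y + 1)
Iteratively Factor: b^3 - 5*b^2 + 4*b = (b)*(b^2 - 5*b + 4) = b*(b - 4)*(b - 1)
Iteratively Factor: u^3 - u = (u + 1)*(u^2 - u) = (u - 1)*(u + 1)*(u)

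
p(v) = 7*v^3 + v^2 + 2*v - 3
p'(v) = 21*v^2 + 2*v + 2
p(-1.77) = -42.22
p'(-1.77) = 64.25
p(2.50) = 117.62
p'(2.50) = 138.25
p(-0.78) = -7.27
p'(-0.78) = 13.22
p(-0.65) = -5.80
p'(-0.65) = 9.57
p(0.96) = 6.03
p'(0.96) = 23.27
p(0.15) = -2.65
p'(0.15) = 2.77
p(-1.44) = -24.71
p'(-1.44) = 42.67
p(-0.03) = -3.06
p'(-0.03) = 1.96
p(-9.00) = -5043.00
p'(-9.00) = 1685.00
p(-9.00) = -5043.00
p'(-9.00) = 1685.00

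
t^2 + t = t*(t + 1)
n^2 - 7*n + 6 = (n - 6)*(n - 1)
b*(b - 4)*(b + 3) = b^3 - b^2 - 12*b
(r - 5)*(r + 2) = r^2 - 3*r - 10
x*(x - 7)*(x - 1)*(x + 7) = x^4 - x^3 - 49*x^2 + 49*x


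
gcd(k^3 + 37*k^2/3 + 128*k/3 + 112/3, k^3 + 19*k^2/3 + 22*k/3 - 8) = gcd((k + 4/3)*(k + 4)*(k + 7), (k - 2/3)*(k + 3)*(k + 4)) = k + 4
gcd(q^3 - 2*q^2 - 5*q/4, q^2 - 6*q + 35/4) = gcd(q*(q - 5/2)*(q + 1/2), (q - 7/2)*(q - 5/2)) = q - 5/2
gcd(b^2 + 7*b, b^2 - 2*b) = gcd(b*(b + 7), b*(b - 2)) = b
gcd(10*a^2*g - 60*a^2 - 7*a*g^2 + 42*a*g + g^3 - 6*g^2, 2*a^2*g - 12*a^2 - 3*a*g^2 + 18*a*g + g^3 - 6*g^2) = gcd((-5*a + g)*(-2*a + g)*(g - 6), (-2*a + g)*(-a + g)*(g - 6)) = 2*a*g - 12*a - g^2 + 6*g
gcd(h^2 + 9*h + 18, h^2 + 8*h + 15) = h + 3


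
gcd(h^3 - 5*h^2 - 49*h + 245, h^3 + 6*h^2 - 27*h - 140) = h^2 + 2*h - 35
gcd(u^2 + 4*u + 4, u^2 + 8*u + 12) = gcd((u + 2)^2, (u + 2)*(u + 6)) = u + 2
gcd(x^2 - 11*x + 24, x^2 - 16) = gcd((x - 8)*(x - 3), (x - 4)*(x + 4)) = 1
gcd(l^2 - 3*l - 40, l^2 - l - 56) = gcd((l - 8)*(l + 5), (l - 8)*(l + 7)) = l - 8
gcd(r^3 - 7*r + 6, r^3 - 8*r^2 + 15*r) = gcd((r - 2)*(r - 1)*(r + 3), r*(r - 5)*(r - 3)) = 1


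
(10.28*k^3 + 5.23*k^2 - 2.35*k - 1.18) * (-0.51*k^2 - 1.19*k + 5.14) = -5.2428*k^5 - 14.9005*k^4 + 47.814*k^3 + 30.2805*k^2 - 10.6748*k - 6.0652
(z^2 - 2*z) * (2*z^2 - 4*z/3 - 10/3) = 2*z^4 - 16*z^3/3 - 2*z^2/3 + 20*z/3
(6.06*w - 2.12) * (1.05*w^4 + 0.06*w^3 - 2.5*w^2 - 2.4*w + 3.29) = 6.363*w^5 - 1.8624*w^4 - 15.2772*w^3 - 9.244*w^2 + 25.0254*w - 6.9748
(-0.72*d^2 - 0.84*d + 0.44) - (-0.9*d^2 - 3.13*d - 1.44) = 0.18*d^2 + 2.29*d + 1.88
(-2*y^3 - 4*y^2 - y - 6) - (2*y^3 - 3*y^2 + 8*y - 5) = -4*y^3 - y^2 - 9*y - 1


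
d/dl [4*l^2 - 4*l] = 8*l - 4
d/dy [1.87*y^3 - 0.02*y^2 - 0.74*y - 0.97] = 5.61*y^2 - 0.04*y - 0.74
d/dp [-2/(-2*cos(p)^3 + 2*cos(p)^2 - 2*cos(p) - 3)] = 4*(3*cos(p)^2 - 2*cos(p) + 1)*sin(p)/(-7*cos(p)/2 + cos(2*p) - cos(3*p)/2 - 2)^2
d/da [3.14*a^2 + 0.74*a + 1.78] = 6.28*a + 0.74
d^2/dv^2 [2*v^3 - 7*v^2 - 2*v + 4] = 12*v - 14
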